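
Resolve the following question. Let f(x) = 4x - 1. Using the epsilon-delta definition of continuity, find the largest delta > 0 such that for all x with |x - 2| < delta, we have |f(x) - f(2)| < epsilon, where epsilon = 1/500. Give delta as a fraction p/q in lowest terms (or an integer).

We compute f(2) = 4*(2) - 1 = 7.
|f(x) - f(2)| = |4x - 1 - (7)| = |4(x - 2)| = 4|x - 2|.
We need 4|x - 2| < 1/500, i.e. |x - 2| < 1/500 / 4 = 1/2000.
So any delta <= 1/2000 works. Conversely, if delta > 1/2000, then x = 2 + 1/2000 satisfies |x - 2| = 1/2000 < delta but |f(x) - f(2)| = 4 * 1/2000 = 1/500, which is not < 1/500; so no larger delta works.
Hence the largest such delta is 1/2000.

1/2000


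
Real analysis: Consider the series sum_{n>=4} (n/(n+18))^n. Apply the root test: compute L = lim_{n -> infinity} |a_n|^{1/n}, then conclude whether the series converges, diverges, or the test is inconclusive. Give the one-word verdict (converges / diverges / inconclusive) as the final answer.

Let a_n denote the general term. Form |a_n|^(1/n) and simplify:
|a_n|^(1/n) = n/(n + 18)
Take the limit as n -> infinity: L = 1.
Since L = 1, the root test is inconclusive. (In fact a_n = (n/(n+18))^n -> e^(-18) != 0, so the nth-term test shows divergence; but the root test itself gives no conclusion.)

inconclusive


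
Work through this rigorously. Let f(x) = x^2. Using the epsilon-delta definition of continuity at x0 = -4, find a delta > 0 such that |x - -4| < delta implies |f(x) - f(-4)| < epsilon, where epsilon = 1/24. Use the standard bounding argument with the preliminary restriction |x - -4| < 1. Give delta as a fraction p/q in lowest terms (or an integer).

Factor: |x^2 - (-4)^2| = |x - -4| * |x + -4|.
Impose |x - -4| < 1 first. Then |x + -4| = |(x - -4) + 2*(-4)| <= |x - -4| + 2*|-4| < 1 + 8 = 9.
So |x^2 - (-4)^2| < delta * 9.
We need delta * 9 <= 1/24, i.e. delta <= 1/24/9 = 1/216.
Since 1/216 < 1, this is tighter than 1; take delta = 1/216.
So delta = 1/216 works.

1/216


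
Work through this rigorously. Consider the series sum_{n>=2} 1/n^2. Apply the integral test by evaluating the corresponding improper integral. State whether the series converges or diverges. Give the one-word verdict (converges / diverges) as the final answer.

Let f(x) = x^(-2). Then f is positive, continuous, and decreasing on [2, infinity), so the integral test applies.
Compute the improper integral int_{2}^infinity f(x) dx:
  antiderivative F(x) = -1/x.
  As x -> infinity, F(x) -> 0 (since p = 2 > 1).
  So int = F(infinity) - F(2) = 0 - (-1/2) = 1/2.
  Finite, so by the integral test, the series converges.

converges


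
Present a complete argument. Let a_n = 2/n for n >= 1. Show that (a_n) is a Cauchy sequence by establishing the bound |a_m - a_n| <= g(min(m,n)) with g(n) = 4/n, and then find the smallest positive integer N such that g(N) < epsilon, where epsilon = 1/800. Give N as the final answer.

For any m, n >= 1, by the triangle inequality:
|a_m - a_n| = |2/m - 2/n| <= 2*1/m + 2*1/n <= 4/min(m,n).
So g(n) = 4/n bounds the Cauchy difference. Since g(n) -> 0, (a_n) is Cauchy.
Now solve g(N) < 1/800: 4/N < 1/800 <=> N > 4 / (1/800) = 3200.
The smallest integer strictly greater than 3200 is N = 3201.
Check: g(3201) = 4/3201 = 4/3201 < 1/800; g(3200) = 1/800 >= 1/800. So N = 3201.

3201


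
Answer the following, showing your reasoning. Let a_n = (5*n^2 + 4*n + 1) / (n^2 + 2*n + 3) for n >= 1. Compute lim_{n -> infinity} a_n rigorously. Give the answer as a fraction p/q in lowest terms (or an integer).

Divide numerator and denominator by n^2, the highest power:
numerator / n^2 = 5 + 4/n + n^(-2)
denominator / n^2 = 1 + 2/n + 3/n^2
As n -> infinity, all terms of the form c/n^k (k >= 1) tend to 0.
So numerator / n^2 -> 5 and denominator / n^2 -> 1.
Therefore lim a_n = 5.

5


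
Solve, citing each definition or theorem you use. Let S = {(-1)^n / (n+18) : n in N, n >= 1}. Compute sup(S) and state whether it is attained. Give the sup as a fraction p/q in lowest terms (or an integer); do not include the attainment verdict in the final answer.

Analysis:
- Values: -1/19, 1/20, -1/21, 1/22, -1/23, ...
- Positive terms (even n): 1/(2+18), 1/(4+18), ... decreasing -> max = 1/20 (n=2).
- Negative terms (odd n): -1/(1+18), -1/(3+18), ... increasing -> min = -1/19 (n=1).
- So sup = 1/20 (attained at n=2); inf = -1/19 (attained at n=1).
Conclusion: sup(S) = 1/20, attained in S.

1/20


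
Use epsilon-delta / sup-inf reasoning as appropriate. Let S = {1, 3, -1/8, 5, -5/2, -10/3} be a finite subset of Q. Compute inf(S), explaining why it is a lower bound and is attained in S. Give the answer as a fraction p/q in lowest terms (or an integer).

S is finite, so inf(S) = min(S).
Sorted increasing:
-10/3, -5/2, -1/8, 1, 3, 5
The extremum is -10/3.
For every x in S, x >= -10/3. And -10/3 is in S, so it is attained.
Therefore inf(S) = -10/3.

-10/3


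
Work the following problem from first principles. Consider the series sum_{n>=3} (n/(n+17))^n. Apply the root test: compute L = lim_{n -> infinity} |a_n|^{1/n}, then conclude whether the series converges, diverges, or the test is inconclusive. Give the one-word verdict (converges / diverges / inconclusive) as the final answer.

Let a_n denote the general term. Form |a_n|^(1/n) and simplify:
|a_n|^(1/n) = n/(n + 17)
Take the limit as n -> infinity: L = 1.
Since L = 1, the root test is inconclusive. (In fact a_n = (n/(n+17))^n -> e^(-17) != 0, so the nth-term test shows divergence; but the root test itself gives no conclusion.)

inconclusive


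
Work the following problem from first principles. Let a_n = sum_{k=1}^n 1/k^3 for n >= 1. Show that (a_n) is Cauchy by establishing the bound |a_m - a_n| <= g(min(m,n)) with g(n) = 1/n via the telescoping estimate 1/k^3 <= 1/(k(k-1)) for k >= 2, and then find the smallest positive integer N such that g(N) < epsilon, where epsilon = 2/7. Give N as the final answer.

For m > n >= 1: |a_m - a_n| = sum_{k=n+1}^m 1/k^3.
Use 1/k^3 <= 1/(k(k-1)) = 1/(k-1) - 1/k for k >= 2 (which holds since k^3 >= k^2 >= k(k-1) for k >= 2):
sum_{k=n+1}^m 1/k^3 <= sum_{k=n+1}^m (1/(k-1) - 1/k) = 1/n - 1/m <= 1/n.
By symmetry the same bound holds with n,m swapped, so |a_m - a_n| <= 1/min(m,n) = g(min(m,n)). Since g(n) -> 0, (a_n) is Cauchy.
Now solve g(N) < 2/7: 1/N < 2/7 <=> N > 1/(2/7) = 7/2.
The smallest integer strictly greater than 7/2 is N = 4.
Check: g(4) = 1/4 < 2/7; g(3) = 1/3 >= 2/7. So N = 4.

4


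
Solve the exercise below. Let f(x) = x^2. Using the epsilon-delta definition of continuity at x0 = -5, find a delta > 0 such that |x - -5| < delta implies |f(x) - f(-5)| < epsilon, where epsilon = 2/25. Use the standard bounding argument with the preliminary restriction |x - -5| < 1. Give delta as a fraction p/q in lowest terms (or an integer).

Factor: |x^2 - (-5)^2| = |x - -5| * |x + -5|.
Impose |x - -5| < 1 first. Then |x + -5| = |(x - -5) + 2*(-5)| <= |x - -5| + 2*|-5| < 1 + 10 = 11.
So |x^2 - (-5)^2| < delta * 11.
We need delta * 11 <= 2/25, i.e. delta <= 2/25/11 = 2/275.
Since 2/275 < 1, this is tighter than 1; take delta = 2/275.
So delta = 2/275 works.

2/275


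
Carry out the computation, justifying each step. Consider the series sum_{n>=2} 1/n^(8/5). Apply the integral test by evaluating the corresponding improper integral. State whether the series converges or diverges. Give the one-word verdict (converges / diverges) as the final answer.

Let f(x) = x^(-8/5). Then f is positive, continuous, and decreasing on [2, infinity), so the integral test applies.
Compute the improper integral int_{2}^infinity f(x) dx:
  antiderivative F(x) = -5/(3*x^(3/5)).
  As x -> infinity, F(x) -> 0 (since p = 8/5 > 1).
  So int = F(infinity) - F(2) = 0 - (-5*2^(2/5)/6) = 5*2^(2/5)/6.
  Finite, so by the integral test, the series converges.

converges


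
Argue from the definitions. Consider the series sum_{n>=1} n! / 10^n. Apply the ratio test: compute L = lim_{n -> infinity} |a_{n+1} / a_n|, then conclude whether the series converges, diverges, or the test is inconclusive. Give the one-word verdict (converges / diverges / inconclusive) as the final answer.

Let a_n denote the general term. Form the ratio a_{n+1}/a_n and simplify:
a_{n+1}/a_n = n/10 + 1/10
Take the limit as n -> infinity: L = infinity.
Since L = infinity > 1 (or L = infinity), the ratio test implies the series diverges.

diverges


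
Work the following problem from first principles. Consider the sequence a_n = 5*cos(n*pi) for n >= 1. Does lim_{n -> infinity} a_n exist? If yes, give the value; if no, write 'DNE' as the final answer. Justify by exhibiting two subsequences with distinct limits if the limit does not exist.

Examine the behaviour of a_n along subsequences.
cos(n*pi) = (-1)^n, so a_n = 5*(-1)^n. a_{2k} = 5 -> 5. a_{2k+1} = -5 -> -5.
Since these two subsequential limits are 5 and -5, distinct, the full sequence cannot converge (a convergent sequence has all subsequences tending to the same limit). So lim a_n does not exist.

DNE


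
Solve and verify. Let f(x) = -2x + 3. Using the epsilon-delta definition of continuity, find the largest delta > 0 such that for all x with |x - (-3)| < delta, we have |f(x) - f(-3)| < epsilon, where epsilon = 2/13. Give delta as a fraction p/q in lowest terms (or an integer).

We compute f(-3) = -2*(-3) + 3 = 9.
|f(x) - f(-3)| = |-2x + 3 - (9)| = |-2(x - (-3))| = 2|x - (-3)|.
We need 2|x - (-3)| < 2/13, i.e. |x - (-3)| < 2/13 / 2 = 1/13.
So any delta <= 1/13 works. Conversely, if delta > 1/13, then x = -3 + 1/13 satisfies |x - (-3)| = 1/13 < delta but |f(x) - f(-3)| = 2 * 1/13 = 2/13, which is not < 2/13; so no larger delta works.
Hence the largest such delta is 1/13.

1/13


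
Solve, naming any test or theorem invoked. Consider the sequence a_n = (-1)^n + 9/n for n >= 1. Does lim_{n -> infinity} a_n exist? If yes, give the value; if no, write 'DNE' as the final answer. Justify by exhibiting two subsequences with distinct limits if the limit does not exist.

Examine the behaviour of a_n along subsequences.
a_{2k} = 1 + 9/(2k) -> 1. a_{2k+1} = -1 + 9/(2k+1) -> -1.
Since these two subsequential limits are 1 and -1, distinct, the full sequence cannot converge (a convergent sequence has all subsequences tending to the same limit). So lim a_n does not exist.

DNE


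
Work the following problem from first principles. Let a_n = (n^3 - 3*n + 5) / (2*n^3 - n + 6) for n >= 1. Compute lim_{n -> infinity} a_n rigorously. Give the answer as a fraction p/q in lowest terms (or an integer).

Divide numerator and denominator by n^3, the highest power:
numerator / n^3 = 1 - 3/n^2 + 5/n^3
denominator / n^3 = 2 - 1/n^2 + 6/n^3
As n -> infinity, all terms of the form c/n^k (k >= 1) tend to 0.
So numerator / n^3 -> 1 and denominator / n^3 -> 2.
Therefore lim a_n = 1/2.

1/2


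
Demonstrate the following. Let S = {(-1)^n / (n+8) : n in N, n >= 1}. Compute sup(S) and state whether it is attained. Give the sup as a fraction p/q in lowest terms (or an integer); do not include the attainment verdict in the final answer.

Analysis:
- Values: -1/9, 1/10, -1/11, 1/12, -1/13, ...
- Positive terms (even n): 1/(2+8), 1/(4+8), ... decreasing -> max = 1/10 (n=2).
- Negative terms (odd n): -1/(1+8), -1/(3+8), ... increasing -> min = -1/9 (n=1).
- So sup = 1/10 (attained at n=2); inf = -1/9 (attained at n=1).
Conclusion: sup(S) = 1/10, attained in S.

1/10


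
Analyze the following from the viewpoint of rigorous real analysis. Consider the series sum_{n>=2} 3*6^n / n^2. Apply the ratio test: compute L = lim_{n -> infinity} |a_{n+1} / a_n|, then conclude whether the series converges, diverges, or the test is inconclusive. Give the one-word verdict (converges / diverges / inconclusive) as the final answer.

Let a_n denote the general term. Form the ratio a_{n+1}/a_n and simplify:
a_{n+1}/a_n = 6*n^2/(n + 1)^2
Take the limit as n -> infinity: L = 6.
Since L = 6 > 1 (or L = infinity), the ratio test implies the series diverges.

diverges


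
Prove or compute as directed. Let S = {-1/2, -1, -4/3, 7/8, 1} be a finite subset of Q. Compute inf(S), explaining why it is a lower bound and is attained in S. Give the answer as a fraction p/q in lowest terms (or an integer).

S is finite, so inf(S) = min(S).
Sorted increasing:
-4/3, -1, -1/2, 7/8, 1
The extremum is -4/3.
For every x in S, x >= -4/3. And -4/3 is in S, so it is attained.
Therefore inf(S) = -4/3.

-4/3


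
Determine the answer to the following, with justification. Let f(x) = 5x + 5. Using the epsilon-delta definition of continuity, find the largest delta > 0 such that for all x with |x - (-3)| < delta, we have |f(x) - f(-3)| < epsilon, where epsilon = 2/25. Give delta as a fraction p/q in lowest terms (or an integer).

We compute f(-3) = 5*(-3) + 5 = -10.
|f(x) - f(-3)| = |5x + 5 - (-10)| = |5(x - (-3))| = 5|x - (-3)|.
We need 5|x - (-3)| < 2/25, i.e. |x - (-3)| < 2/25 / 5 = 2/125.
So any delta <= 2/125 works. Conversely, if delta > 2/125, then x = -3 + 2/125 satisfies |x - (-3)| = 2/125 < delta but |f(x) - f(-3)| = 5 * 2/125 = 2/25, which is not < 2/25; so no larger delta works.
Hence the largest such delta is 2/125.

2/125


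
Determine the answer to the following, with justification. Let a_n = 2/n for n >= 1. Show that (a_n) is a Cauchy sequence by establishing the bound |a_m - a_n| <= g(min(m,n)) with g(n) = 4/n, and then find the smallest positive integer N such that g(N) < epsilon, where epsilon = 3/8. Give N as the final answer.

For any m, n >= 1, by the triangle inequality:
|a_m - a_n| = |2/m - 2/n| <= 2*1/m + 2*1/n <= 4/min(m,n).
So g(n) = 4/n bounds the Cauchy difference. Since g(n) -> 0, (a_n) is Cauchy.
Now solve g(N) < 3/8: 4/N < 3/8 <=> N > 4 / (3/8) = 32/3.
The smallest integer strictly greater than 32/3 is N = 11.
Check: g(11) = 4/11 = 4/11 < 3/8; g(10) = 2/5 >= 3/8. So N = 11.

11


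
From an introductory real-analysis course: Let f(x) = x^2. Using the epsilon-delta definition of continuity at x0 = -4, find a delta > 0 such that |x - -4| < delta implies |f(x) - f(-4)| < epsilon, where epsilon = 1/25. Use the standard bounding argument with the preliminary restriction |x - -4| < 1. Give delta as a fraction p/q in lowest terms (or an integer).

Factor: |x^2 - (-4)^2| = |x - -4| * |x + -4|.
Impose |x - -4| < 1 first. Then |x + -4| = |(x - -4) + 2*(-4)| <= |x - -4| + 2*|-4| < 1 + 8 = 9.
So |x^2 - (-4)^2| < delta * 9.
We need delta * 9 <= 1/25, i.e. delta <= 1/25/9 = 1/225.
Since 1/225 < 1, this is tighter than 1; take delta = 1/225.
So delta = 1/225 works.

1/225


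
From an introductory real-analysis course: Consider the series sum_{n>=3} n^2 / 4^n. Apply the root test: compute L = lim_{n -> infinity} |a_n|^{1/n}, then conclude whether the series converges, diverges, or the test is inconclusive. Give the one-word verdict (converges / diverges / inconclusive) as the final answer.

Let a_n denote the general term. Form |a_n|^(1/n) and simplify:
|a_n|^(1/n) = n^(2/n)/4
Take the limit as n -> infinity: L = 1/4.
Since L = 1/4 < 1, the root test implies convergence.

converges


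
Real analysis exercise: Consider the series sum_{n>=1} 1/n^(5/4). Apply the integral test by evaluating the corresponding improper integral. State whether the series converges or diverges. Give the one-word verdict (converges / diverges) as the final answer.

Let f(x) = x^(-5/4). Then f is positive, continuous, and decreasing on [1, infinity), so the integral test applies.
Compute the improper integral int_{1}^infinity f(x) dx:
  antiderivative F(x) = -4/x^(1/4).
  As x -> infinity, F(x) -> 0 (since p = 5/4 > 1).
  So int = F(infinity) - F(1) = 0 - (-4) = 4.
  Finite, so by the integral test, the series converges.

converges


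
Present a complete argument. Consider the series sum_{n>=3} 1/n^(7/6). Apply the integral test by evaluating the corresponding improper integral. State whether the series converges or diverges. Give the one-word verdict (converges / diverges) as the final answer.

Let f(x) = x^(-7/6). Then f is positive, continuous, and decreasing on [3, infinity), so the integral test applies.
Compute the improper integral int_{3}^infinity f(x) dx:
  antiderivative F(x) = -6/x^(1/6).
  As x -> infinity, F(x) -> 0 (since p = 7/6 > 1).
  So int = F(infinity) - F(3) = 0 - (-2*3^(5/6)) = 2*3^(5/6).
  Finite, so by the integral test, the series converges.

converges


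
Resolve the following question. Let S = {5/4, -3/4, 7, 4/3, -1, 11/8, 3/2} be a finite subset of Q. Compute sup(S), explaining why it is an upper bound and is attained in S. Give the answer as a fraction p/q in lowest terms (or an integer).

S is finite, so sup(S) = max(S).
Sorted decreasing:
7, 3/2, 11/8, 4/3, 5/4, -3/4, -1
The extremum is 7.
For every x in S, x <= 7. And 7 is in S, so it is attained.
Therefore sup(S) = 7.

7


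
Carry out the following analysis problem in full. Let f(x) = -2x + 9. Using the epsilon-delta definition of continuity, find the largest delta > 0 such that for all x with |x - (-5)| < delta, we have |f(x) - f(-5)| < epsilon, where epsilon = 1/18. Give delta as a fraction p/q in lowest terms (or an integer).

We compute f(-5) = -2*(-5) + 9 = 19.
|f(x) - f(-5)| = |-2x + 9 - (19)| = |-2(x - (-5))| = 2|x - (-5)|.
We need 2|x - (-5)| < 1/18, i.e. |x - (-5)| < 1/18 / 2 = 1/36.
So any delta <= 1/36 works. Conversely, if delta > 1/36, then x = -5 + 1/36 satisfies |x - (-5)| = 1/36 < delta but |f(x) - f(-5)| = 2 * 1/36 = 1/18, which is not < 1/18; so no larger delta works.
Hence the largest such delta is 1/36.

1/36


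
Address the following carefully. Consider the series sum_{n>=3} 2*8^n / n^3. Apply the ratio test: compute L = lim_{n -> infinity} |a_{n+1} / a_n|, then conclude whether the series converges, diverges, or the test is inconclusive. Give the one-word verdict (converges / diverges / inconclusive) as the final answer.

Let a_n denote the general term. Form the ratio a_{n+1}/a_n and simplify:
a_{n+1}/a_n = 8*n^3/(n + 1)^3
Take the limit as n -> infinity: L = 8.
Since L = 8 > 1 (or L = infinity), the ratio test implies the series diverges.

diverges


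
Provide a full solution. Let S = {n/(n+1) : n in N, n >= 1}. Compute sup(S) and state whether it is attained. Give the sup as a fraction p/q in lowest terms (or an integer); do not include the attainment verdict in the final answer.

Analysis:
- Values: 1/2, 2/3, 3/4, 4/5, ... strictly increasing.
- Minimum is 1/2 (n=1); inf = 1/2 (attained).
- n/(n+1) = 1 - 1/(n+1) -> 1 from below as n -> infinity, and never equals 1.
- So sup = 1 (not attained).
Conclusion: sup(S) = 1, not attained in S.

1


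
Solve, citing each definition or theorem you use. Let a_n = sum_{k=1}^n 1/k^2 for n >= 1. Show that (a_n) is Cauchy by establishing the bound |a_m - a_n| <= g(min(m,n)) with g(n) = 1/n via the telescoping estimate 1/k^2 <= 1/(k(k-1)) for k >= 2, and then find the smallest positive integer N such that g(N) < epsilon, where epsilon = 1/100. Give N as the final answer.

For m > n >= 1: |a_m - a_n| = sum_{k=n+1}^m 1/k^2.
Use 1/k^2 <= 1/(k(k-1)) = 1/(k-1) - 1/k for k >= 2:
sum_{k=n+1}^m 1/k^2 <= sum_{k=n+1}^m (1/(k-1) - 1/k) = 1/n - 1/m <= 1/n.
By symmetry the same bound holds with n,m swapped, so |a_m - a_n| <= 1/min(m,n) = g(min(m,n)). Since g(n) -> 0, (a_n) is Cauchy.
Now solve g(N) < 1/100: 1/N < 1/100 <=> N > 1/(1/100) = 100.
The smallest integer strictly greater than 100 is N = 101.
Check: g(101) = 1/101 < 1/100; g(100) = 1/100 >= 1/100. So N = 101.

101


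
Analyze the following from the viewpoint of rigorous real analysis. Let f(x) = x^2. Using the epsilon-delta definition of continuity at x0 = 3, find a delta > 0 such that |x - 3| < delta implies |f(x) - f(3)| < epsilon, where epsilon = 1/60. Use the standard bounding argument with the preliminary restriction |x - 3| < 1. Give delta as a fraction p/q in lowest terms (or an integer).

Factor: |x^2 - (3)^2| = |x - 3| * |x + 3|.
Impose |x - 3| < 1 first. Then |x + 3| = |(x - 3) + 2*(3)| <= |x - 3| + 2*|3| < 1 + 6 = 7.
So |x^2 - (3)^2| < delta * 7.
We need delta * 7 <= 1/60, i.e. delta <= 1/60/7 = 1/420.
Since 1/420 < 1, this is tighter than 1; take delta = 1/420.
So delta = 1/420 works.

1/420


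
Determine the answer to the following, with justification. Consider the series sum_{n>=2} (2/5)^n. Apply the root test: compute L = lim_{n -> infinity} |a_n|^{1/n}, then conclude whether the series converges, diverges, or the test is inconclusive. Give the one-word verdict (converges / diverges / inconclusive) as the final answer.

Let a_n denote the general term. Form |a_n|^(1/n) and simplify:
|a_n|^(1/n) = 2/5
Take the limit as n -> infinity: L = 2/5.
Since L = 2/5 < 1, the root test implies convergence.

converges


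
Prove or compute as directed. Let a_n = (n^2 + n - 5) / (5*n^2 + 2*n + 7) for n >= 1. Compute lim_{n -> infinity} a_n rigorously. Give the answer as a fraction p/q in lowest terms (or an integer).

Divide numerator and denominator by n^2, the highest power:
numerator / n^2 = 1 + 1/n - 5/n^2
denominator / n^2 = 5 + 2/n + 7/n^2
As n -> infinity, all terms of the form c/n^k (k >= 1) tend to 0.
So numerator / n^2 -> 1 and denominator / n^2 -> 5.
Therefore lim a_n = 1/5.

1/5


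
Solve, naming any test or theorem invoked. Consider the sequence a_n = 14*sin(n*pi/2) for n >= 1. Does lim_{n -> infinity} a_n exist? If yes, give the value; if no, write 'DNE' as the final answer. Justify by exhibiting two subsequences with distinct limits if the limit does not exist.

Examine the behaviour of a_n along subsequences.
a_{4k+1} = 14*sin(pi/2 + 2k*pi) = 14 -> 14. a_{4k+3} = 14*sin(3pi/2 + 2k*pi) = -14 -> -14.
Since these two subsequential limits are 14 and -14, distinct, the full sequence cannot converge (a convergent sequence has all subsequences tending to the same limit). So lim a_n does not exist.

DNE


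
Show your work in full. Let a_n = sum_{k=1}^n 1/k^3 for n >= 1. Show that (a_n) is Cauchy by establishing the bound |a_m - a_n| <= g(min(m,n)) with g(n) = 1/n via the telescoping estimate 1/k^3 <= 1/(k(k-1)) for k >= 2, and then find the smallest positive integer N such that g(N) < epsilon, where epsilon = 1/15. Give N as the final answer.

For m > n >= 1: |a_m - a_n| = sum_{k=n+1}^m 1/k^3.
Use 1/k^3 <= 1/(k(k-1)) = 1/(k-1) - 1/k for k >= 2 (which holds since k^3 >= k^2 >= k(k-1) for k >= 2):
sum_{k=n+1}^m 1/k^3 <= sum_{k=n+1}^m (1/(k-1) - 1/k) = 1/n - 1/m <= 1/n.
By symmetry the same bound holds with n,m swapped, so |a_m - a_n| <= 1/min(m,n) = g(min(m,n)). Since g(n) -> 0, (a_n) is Cauchy.
Now solve g(N) < 1/15: 1/N < 1/15 <=> N > 1/(1/15) = 15.
The smallest integer strictly greater than 15 is N = 16.
Check: g(16) = 1/16 < 1/15; g(15) = 1/15 >= 1/15. So N = 16.

16


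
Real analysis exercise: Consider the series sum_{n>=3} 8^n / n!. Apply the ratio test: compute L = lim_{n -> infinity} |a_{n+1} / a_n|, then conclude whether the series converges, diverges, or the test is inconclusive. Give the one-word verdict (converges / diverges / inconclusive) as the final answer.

Let a_n denote the general term. Form the ratio a_{n+1}/a_n and simplify:
a_{n+1}/a_n = 8/(n + 1)
Take the limit as n -> infinity: L = 0.
Since L = 0 < 1, the ratio test implies the series converges.

converges


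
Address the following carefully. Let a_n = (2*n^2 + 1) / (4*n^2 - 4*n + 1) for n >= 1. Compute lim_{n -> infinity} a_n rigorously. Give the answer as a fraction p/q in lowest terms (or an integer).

Divide numerator and denominator by n^2, the highest power:
numerator / n^2 = 2 + n^(-2)
denominator / n^2 = 4 - 4/n + n^(-2)
As n -> infinity, all terms of the form c/n^k (k >= 1) tend to 0.
So numerator / n^2 -> 2 and denominator / n^2 -> 4.
Therefore lim a_n = 1/2.

1/2


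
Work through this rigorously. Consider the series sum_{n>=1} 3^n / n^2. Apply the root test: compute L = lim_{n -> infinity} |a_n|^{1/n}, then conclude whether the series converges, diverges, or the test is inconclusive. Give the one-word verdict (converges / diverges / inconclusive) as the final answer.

Let a_n denote the general term. Form |a_n|^(1/n) and simplify:
|a_n|^(1/n) = 3/n^(2/n)
Take the limit as n -> infinity: L = 3.
Since L = 3 > 1, the root test implies divergence.

diverges


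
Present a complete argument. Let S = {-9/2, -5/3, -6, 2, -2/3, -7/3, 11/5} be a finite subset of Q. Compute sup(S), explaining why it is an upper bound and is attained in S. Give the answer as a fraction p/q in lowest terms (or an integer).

S is finite, so sup(S) = max(S).
Sorted decreasing:
11/5, 2, -2/3, -5/3, -7/3, -9/2, -6
The extremum is 11/5.
For every x in S, x <= 11/5. And 11/5 is in S, so it is attained.
Therefore sup(S) = 11/5.

11/5


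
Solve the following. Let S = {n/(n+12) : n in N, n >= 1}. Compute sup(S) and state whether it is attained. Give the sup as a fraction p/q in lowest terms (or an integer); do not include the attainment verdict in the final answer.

Analysis:
- Values: 1/13, 1/7, 1/5, 1/4, ... strictly increasing.
- Minimum is 1/13 (n=1); inf = 1/13 (attained).
- n/(n+12) = 1 - 12/(n+12) -> 1 from below as n -> infinity, and never equals 1.
- So sup = 1 (not attained).
Conclusion: sup(S) = 1, not attained in S.

1


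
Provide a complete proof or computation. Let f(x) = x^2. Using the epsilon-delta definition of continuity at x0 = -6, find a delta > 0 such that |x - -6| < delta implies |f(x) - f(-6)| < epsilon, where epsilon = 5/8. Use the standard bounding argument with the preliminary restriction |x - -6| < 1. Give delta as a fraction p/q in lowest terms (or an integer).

Factor: |x^2 - (-6)^2| = |x - -6| * |x + -6|.
Impose |x - -6| < 1 first. Then |x + -6| = |(x - -6) + 2*(-6)| <= |x - -6| + 2*|-6| < 1 + 12 = 13.
So |x^2 - (-6)^2| < delta * 13.
We need delta * 13 <= 5/8, i.e. delta <= 5/8/13 = 5/104.
Since 5/104 < 1, this is tighter than 1; take delta = 5/104.
So delta = 5/104 works.

5/104


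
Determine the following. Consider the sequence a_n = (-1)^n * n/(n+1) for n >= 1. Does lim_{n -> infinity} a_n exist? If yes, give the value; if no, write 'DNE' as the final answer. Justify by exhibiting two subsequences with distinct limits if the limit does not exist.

Examine the behaviour of a_n along subsequences.
a_{2k} = 2k/(2k+1) -> 1. a_{2k+1} = -(2k+1)/(2k+2) -> -1.
Since these two subsequential limits are 1 and -1, distinct, the full sequence cannot converge (a convergent sequence has all subsequences tending to the same limit). So lim a_n does not exist.

DNE


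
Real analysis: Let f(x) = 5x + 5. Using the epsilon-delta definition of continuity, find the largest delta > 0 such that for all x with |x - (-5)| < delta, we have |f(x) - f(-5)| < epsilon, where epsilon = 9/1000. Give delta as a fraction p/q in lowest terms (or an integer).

We compute f(-5) = 5*(-5) + 5 = -20.
|f(x) - f(-5)| = |5x + 5 - (-20)| = |5(x - (-5))| = 5|x - (-5)|.
We need 5|x - (-5)| < 9/1000, i.e. |x - (-5)| < 9/1000 / 5 = 9/5000.
So any delta <= 9/5000 works. Conversely, if delta > 9/5000, then x = -5 + 9/5000 satisfies |x - (-5)| = 9/5000 < delta but |f(x) - f(-5)| = 5 * 9/5000 = 9/1000, which is not < 9/1000; so no larger delta works.
Hence the largest such delta is 9/5000.

9/5000


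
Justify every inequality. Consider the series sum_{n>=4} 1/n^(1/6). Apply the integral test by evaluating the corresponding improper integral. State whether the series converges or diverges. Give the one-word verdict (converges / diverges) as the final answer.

Let f(x) = x^(-1/6). Then f is positive, continuous, and decreasing on [4, infinity), so the integral test applies.
Compute the improper integral int_{4}^infinity f(x) dx:
  antiderivative F(x) = 6*x^(5/6)/5.
  As x -> infinity, F(x) -> infinity (since p = 1/6 < 1).
  So the integral diverges. By the integral test, the series diverges.

diverges


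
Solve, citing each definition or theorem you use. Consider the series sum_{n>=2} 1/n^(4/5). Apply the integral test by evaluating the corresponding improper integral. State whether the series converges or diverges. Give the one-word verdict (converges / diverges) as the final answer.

Let f(x) = x^(-4/5). Then f is positive, continuous, and decreasing on [2, infinity), so the integral test applies.
Compute the improper integral int_{2}^infinity f(x) dx:
  antiderivative F(x) = 5*x^(1/5).
  As x -> infinity, F(x) -> infinity (since p = 4/5 < 1).
  So the integral diverges. By the integral test, the series diverges.

diverges


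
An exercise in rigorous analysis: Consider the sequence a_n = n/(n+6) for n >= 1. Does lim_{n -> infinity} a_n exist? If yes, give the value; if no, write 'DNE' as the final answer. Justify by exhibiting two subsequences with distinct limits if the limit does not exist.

Examine the behaviour of a_n along subsequences.
Even-n subsequence a_{2k} = (2k)/(2k+6) -> 1. Odd-n subsequence a_{2k+1} = (2k+1)/(2k+7) -> 1. Both tend to 1, which suggests the limit is 1; verify directly.
|a_n - 1| = |n - (n+6)| / (n+6) = 6/(n+6) < 6/n for every n >= 1.
Given epsilon > 0, choose a positive integer N > 6/epsilon. Then for all n >= N, |a_n - 1| < 6/n <= 6/N < epsilon.
So by the definition of the limit, lim a_n exists and equals 1.

1


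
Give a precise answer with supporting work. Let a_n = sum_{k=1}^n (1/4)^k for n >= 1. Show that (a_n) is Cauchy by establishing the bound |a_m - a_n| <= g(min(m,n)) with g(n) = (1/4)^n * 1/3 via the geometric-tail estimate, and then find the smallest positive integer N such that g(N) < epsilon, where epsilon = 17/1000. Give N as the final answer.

For m > n >= 1: |a_m - a_n| = sum_{k=n+1}^m (1/4)^k < sum_{k=n+1}^infinity (1/4)^k = (1/4)^(n+1) / (1 - 1/4) = (1/4)^n * (1/4) * (4/3) = (1/4)^n * 1/3.
So g(n) = (1/4)^n / 3. Since g(n) -> 0, (a_n) is Cauchy.
Now solve g(N) < 17/1000: (1/4)^N / 3 < 17/1000 <=> 4^N > 1 / (3 * 17/1000) = 1000/51.
Check powers of 4: 4^2 = 16 <= 1000/51, 4^3 = 64 > 1000/51.
So the smallest such N is 3. Check: g(3) = 1/(3 * 64) = 1/192 < 17/1000.

3


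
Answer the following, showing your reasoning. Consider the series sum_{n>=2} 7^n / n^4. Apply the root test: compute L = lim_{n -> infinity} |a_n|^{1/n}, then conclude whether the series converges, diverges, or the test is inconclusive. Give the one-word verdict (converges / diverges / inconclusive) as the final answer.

Let a_n denote the general term. Form |a_n|^(1/n) and simplify:
|a_n|^(1/n) = 7/n^(4/n)
Take the limit as n -> infinity: L = 7.
Since L = 7 > 1, the root test implies divergence.

diverges


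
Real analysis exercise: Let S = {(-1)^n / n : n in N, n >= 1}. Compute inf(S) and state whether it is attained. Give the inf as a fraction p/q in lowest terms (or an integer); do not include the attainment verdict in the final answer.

Analysis:
- Values: -1, 1/2, -1/3, 1/4, -1/5, ...
- Positive terms (even n): 1/(2+0), 1/(4+0), ... decreasing -> max = 1/2 (n=2).
- Negative terms (odd n): -1/(1+0), -1/(3+0), ... increasing -> min = -1 (n=1).
- So sup = 1/2 (attained at n=2); inf = -1 (attained at n=1).
Conclusion: inf(S) = -1, attained in S.

-1


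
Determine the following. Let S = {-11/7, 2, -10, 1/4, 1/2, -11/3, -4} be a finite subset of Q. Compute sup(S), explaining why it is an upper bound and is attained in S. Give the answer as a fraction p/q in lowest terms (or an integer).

S is finite, so sup(S) = max(S).
Sorted decreasing:
2, 1/2, 1/4, -11/7, -11/3, -4, -10
The extremum is 2.
For every x in S, x <= 2. And 2 is in S, so it is attained.
Therefore sup(S) = 2.

2


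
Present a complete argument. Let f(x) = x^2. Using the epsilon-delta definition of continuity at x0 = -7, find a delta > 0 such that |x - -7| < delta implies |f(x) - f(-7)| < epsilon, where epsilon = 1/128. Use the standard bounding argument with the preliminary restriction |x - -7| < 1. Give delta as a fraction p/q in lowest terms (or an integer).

Factor: |x^2 - (-7)^2| = |x - -7| * |x + -7|.
Impose |x - -7| < 1 first. Then |x + -7| = |(x - -7) + 2*(-7)| <= |x - -7| + 2*|-7| < 1 + 14 = 15.
So |x^2 - (-7)^2| < delta * 15.
We need delta * 15 <= 1/128, i.e. delta <= 1/128/15 = 1/1920.
Since 1/1920 < 1, this is tighter than 1; take delta = 1/1920.
So delta = 1/1920 works.

1/1920


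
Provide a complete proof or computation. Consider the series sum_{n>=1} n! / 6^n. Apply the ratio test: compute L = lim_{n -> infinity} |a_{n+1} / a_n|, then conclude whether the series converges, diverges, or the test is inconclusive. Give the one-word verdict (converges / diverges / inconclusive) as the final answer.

Let a_n denote the general term. Form the ratio a_{n+1}/a_n and simplify:
a_{n+1}/a_n = n/6 + 1/6
Take the limit as n -> infinity: L = infinity.
Since L = infinity > 1 (or L = infinity), the ratio test implies the series diverges.

diverges


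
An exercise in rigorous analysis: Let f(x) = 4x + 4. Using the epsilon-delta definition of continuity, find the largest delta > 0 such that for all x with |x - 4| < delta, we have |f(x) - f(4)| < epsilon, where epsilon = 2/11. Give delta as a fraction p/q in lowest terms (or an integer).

We compute f(4) = 4*(4) + 4 = 20.
|f(x) - f(4)| = |4x + 4 - (20)| = |4(x - 4)| = 4|x - 4|.
We need 4|x - 4| < 2/11, i.e. |x - 4| < 2/11 / 4 = 1/22.
So any delta <= 1/22 works. Conversely, if delta > 1/22, then x = 4 + 1/22 satisfies |x - 4| = 1/22 < delta but |f(x) - f(4)| = 4 * 1/22 = 2/11, which is not < 2/11; so no larger delta works.
Hence the largest such delta is 1/22.

1/22


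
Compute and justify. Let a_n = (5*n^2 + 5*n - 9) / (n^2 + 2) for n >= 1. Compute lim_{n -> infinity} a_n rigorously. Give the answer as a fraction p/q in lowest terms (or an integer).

Divide numerator and denominator by n^2, the highest power:
numerator / n^2 = 5 + 5/n - 9/n^2
denominator / n^2 = 1 + 2/n^2
As n -> infinity, all terms of the form c/n^k (k >= 1) tend to 0.
So numerator / n^2 -> 5 and denominator / n^2 -> 1.
Therefore lim a_n = 5.

5


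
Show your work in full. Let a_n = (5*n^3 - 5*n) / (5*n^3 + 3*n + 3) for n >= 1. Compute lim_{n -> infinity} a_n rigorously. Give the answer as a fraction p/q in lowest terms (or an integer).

Divide numerator and denominator by n^3, the highest power:
numerator / n^3 = 5 - 5/n^2
denominator / n^3 = 5 + 3/n^2 + 3/n^3
As n -> infinity, all terms of the form c/n^k (k >= 1) tend to 0.
So numerator / n^3 -> 5 and denominator / n^3 -> 5.
Therefore lim a_n = 1.

1


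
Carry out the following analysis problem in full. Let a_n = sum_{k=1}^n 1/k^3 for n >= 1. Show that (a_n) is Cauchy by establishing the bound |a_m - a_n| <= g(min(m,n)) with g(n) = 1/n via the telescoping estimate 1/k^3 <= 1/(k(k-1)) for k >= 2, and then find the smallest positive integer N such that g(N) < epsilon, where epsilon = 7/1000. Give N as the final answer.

For m > n >= 1: |a_m - a_n| = sum_{k=n+1}^m 1/k^3.
Use 1/k^3 <= 1/(k(k-1)) = 1/(k-1) - 1/k for k >= 2 (which holds since k^3 >= k^2 >= k(k-1) for k >= 2):
sum_{k=n+1}^m 1/k^3 <= sum_{k=n+1}^m (1/(k-1) - 1/k) = 1/n - 1/m <= 1/n.
By symmetry the same bound holds with n,m swapped, so |a_m - a_n| <= 1/min(m,n) = g(min(m,n)). Since g(n) -> 0, (a_n) is Cauchy.
Now solve g(N) < 7/1000: 1/N < 7/1000 <=> N > 1/(7/1000) = 1000/7.
The smallest integer strictly greater than 1000/7 is N = 143.
Check: g(143) = 1/143 < 7/1000; g(142) = 1/142 >= 7/1000. So N = 143.

143


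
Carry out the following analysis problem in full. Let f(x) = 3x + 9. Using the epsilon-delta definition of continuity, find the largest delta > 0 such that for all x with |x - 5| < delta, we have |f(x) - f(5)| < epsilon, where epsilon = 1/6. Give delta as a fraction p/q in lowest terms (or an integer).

We compute f(5) = 3*(5) + 9 = 24.
|f(x) - f(5)| = |3x + 9 - (24)| = |3(x - 5)| = 3|x - 5|.
We need 3|x - 5| < 1/6, i.e. |x - 5| < 1/6 / 3 = 1/18.
So any delta <= 1/18 works. Conversely, if delta > 1/18, then x = 5 + 1/18 satisfies |x - 5| = 1/18 < delta but |f(x) - f(5)| = 3 * 1/18 = 1/6, which is not < 1/6; so no larger delta works.
Hence the largest such delta is 1/18.

1/18


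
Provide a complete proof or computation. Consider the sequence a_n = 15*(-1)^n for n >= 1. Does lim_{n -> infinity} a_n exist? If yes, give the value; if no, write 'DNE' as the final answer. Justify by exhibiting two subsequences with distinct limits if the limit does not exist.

Examine the behaviour of a_n along subsequences.
Even-n subsequence a_{2k} = 15 -> 15. Odd-n subsequence a_{2k+1} = -15 -> -15.
Since these two subsequential limits are 15 and -15, distinct, the full sequence cannot converge (a convergent sequence has all subsequences tending to the same limit). So lim a_n does not exist.

DNE


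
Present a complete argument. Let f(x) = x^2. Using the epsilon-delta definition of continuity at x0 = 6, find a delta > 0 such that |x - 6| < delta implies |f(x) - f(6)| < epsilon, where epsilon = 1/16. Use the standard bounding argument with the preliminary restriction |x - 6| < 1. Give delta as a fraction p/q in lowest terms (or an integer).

Factor: |x^2 - (6)^2| = |x - 6| * |x + 6|.
Impose |x - 6| < 1 first. Then |x + 6| = |(x - 6) + 2*(6)| <= |x - 6| + 2*|6| < 1 + 12 = 13.
So |x^2 - (6)^2| < delta * 13.
We need delta * 13 <= 1/16, i.e. delta <= 1/16/13 = 1/208.
Since 1/208 < 1, this is tighter than 1; take delta = 1/208.
So delta = 1/208 works.

1/208


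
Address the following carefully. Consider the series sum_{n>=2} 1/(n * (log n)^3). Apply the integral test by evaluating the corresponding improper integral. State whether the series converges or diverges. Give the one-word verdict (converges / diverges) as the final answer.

Let f(x) = 1/(x*log(x)^3). Then f is positive, continuous, and decreasing on [2, infinity), so the integral test applies.
Compute the improper integral int_{2}^infinity f(x) dx:
  antiderivative F(x) = -1/(2*log(x)^2).
  F(x) -> 0 as x -> infinity.  int = 0 - F(2) = 1/(2*log(2)^2) < infinity. By the integral test, the series converges.

converges


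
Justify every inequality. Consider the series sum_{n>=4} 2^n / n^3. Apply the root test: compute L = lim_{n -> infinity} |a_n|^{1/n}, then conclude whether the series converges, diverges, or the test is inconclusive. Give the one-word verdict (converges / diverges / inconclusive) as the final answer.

Let a_n denote the general term. Form |a_n|^(1/n) and simplify:
|a_n|^(1/n) = 2/n^(3/n)
Take the limit as n -> infinity: L = 2.
Since L = 2 > 1, the root test implies divergence.

diverges


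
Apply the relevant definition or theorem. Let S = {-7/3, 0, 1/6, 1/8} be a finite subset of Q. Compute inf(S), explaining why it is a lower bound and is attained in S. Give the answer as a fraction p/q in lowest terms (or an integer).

S is finite, so inf(S) = min(S).
Sorted increasing:
-7/3, 0, 1/8, 1/6
The extremum is -7/3.
For every x in S, x >= -7/3. And -7/3 is in S, so it is attained.
Therefore inf(S) = -7/3.

-7/3


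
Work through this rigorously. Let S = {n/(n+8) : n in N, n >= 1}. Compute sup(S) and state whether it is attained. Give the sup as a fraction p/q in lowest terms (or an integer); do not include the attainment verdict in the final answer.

Analysis:
- Values: 1/9, 1/5, 3/11, 1/3, ... strictly increasing.
- Minimum is 1/9 (n=1); inf = 1/9 (attained).
- n/(n+8) = 1 - 8/(n+8) -> 1 from below as n -> infinity, and never equals 1.
- So sup = 1 (not attained).
Conclusion: sup(S) = 1, not attained in S.

1


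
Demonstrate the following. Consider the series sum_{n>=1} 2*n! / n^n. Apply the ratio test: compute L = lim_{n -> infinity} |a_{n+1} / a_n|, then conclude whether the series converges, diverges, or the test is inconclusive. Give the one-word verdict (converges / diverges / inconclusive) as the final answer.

Let a_n denote the general term. Form the ratio a_{n+1}/a_n and simplify:
a_{n+1}/a_n = (n/(n + 1))^n
Take the limit as n -> infinity: L = exp(-1).
Since L = exp(-1) < 1, the ratio test implies the series converges.

converges


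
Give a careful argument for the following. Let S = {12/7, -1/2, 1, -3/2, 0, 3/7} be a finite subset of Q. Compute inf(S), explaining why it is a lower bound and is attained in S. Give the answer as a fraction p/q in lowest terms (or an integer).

S is finite, so inf(S) = min(S).
Sorted increasing:
-3/2, -1/2, 0, 3/7, 1, 12/7
The extremum is -3/2.
For every x in S, x >= -3/2. And -3/2 is in S, so it is attained.
Therefore inf(S) = -3/2.

-3/2
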